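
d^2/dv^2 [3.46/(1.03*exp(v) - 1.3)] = (3.670714*exp(v) + 4.63294)*exp(v)/(1.03*exp(v) - 1.3)^3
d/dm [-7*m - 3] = -7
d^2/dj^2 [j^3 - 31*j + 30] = 6*j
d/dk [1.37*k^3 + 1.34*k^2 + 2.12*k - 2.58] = 4.11*k^2 + 2.68*k + 2.12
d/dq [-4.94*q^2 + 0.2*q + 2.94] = 0.2 - 9.88*q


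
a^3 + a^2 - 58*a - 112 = (a - 8)*(a + 2)*(a + 7)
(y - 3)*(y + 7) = y^2 + 4*y - 21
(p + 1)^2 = p^2 + 2*p + 1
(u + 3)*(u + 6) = u^2 + 9*u + 18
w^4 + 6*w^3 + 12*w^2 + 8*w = w*(w + 2)^3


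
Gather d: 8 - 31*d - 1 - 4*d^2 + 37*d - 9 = -4*d^2 + 6*d - 2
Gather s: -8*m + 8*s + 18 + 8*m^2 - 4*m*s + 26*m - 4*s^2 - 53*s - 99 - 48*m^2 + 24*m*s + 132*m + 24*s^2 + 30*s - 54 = -40*m^2 + 150*m + 20*s^2 + s*(20*m - 15) - 135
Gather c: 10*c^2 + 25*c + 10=10*c^2 + 25*c + 10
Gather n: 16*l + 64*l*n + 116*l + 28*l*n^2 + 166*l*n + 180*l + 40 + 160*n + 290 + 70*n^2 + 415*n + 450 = 312*l + n^2*(28*l + 70) + n*(230*l + 575) + 780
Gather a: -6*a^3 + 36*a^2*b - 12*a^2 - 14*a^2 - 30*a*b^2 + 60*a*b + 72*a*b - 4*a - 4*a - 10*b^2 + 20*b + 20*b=-6*a^3 + a^2*(36*b - 26) + a*(-30*b^2 + 132*b - 8) - 10*b^2 + 40*b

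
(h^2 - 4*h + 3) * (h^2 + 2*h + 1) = h^4 - 2*h^3 - 4*h^2 + 2*h + 3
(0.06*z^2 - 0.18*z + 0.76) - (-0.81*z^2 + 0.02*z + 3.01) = 0.87*z^2 - 0.2*z - 2.25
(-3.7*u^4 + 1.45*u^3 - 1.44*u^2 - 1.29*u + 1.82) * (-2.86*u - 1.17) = 10.582*u^5 + 0.182*u^4 + 2.4219*u^3 + 5.3742*u^2 - 3.6959*u - 2.1294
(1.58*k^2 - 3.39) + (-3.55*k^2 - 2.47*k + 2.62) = -1.97*k^2 - 2.47*k - 0.77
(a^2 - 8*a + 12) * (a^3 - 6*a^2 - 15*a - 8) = a^5 - 14*a^4 + 45*a^3 + 40*a^2 - 116*a - 96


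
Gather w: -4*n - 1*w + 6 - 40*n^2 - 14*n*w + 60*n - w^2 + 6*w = -40*n^2 + 56*n - w^2 + w*(5 - 14*n) + 6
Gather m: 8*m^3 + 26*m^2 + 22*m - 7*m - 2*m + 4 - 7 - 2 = 8*m^3 + 26*m^2 + 13*m - 5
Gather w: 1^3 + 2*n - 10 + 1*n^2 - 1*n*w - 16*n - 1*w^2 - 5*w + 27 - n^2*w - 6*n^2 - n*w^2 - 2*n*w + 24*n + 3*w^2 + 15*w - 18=-5*n^2 + 10*n + w^2*(2 - n) + w*(-n^2 - 3*n + 10)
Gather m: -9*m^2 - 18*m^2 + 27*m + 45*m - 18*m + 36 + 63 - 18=-27*m^2 + 54*m + 81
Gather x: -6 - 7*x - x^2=-x^2 - 7*x - 6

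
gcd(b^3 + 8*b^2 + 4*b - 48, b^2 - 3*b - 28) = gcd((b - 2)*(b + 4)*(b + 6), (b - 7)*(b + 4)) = b + 4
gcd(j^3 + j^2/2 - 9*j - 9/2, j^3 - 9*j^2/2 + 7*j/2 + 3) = j^2 - 5*j/2 - 3/2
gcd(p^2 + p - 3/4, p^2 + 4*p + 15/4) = p + 3/2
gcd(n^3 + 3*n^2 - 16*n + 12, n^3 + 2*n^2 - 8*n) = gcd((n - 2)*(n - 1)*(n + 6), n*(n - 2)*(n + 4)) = n - 2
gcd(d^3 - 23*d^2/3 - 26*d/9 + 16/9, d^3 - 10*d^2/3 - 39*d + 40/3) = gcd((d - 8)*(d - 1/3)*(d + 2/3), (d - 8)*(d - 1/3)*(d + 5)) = d^2 - 25*d/3 + 8/3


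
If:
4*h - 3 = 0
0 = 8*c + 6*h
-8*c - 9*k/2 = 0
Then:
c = -9/16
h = 3/4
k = 1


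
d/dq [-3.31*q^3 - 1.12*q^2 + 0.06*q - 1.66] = -9.93*q^2 - 2.24*q + 0.06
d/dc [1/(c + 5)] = -1/(c + 5)^2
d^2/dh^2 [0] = 0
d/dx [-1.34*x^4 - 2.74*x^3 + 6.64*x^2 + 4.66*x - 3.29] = -5.36*x^3 - 8.22*x^2 + 13.28*x + 4.66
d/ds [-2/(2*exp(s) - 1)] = 4*exp(s)/(2*exp(s) - 1)^2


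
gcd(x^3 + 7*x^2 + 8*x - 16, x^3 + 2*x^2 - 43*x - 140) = x + 4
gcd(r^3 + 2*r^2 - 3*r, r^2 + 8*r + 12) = 1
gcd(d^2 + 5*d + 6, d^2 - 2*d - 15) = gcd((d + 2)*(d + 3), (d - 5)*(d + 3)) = d + 3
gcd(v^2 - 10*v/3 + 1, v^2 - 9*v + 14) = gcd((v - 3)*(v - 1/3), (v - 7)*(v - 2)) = 1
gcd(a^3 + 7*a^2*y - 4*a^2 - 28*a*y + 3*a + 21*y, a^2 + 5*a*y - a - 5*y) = a - 1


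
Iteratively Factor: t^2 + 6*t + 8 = (t + 4)*(t + 2)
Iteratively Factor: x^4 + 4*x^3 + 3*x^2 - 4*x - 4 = (x - 1)*(x^3 + 5*x^2 + 8*x + 4) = (x - 1)*(x + 2)*(x^2 + 3*x + 2) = (x - 1)*(x + 2)^2*(x + 1)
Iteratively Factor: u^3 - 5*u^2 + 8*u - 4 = (u - 2)*(u^2 - 3*u + 2) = (u - 2)*(u - 1)*(u - 2)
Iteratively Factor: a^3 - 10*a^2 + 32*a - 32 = (a - 4)*(a^2 - 6*a + 8) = (a - 4)*(a - 2)*(a - 4)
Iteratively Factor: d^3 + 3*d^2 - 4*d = (d)*(d^2 + 3*d - 4) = d*(d + 4)*(d - 1)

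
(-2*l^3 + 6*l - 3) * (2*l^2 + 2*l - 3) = -4*l^5 - 4*l^4 + 18*l^3 + 6*l^2 - 24*l + 9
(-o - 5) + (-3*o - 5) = -4*o - 10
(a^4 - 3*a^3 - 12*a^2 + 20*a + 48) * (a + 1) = a^5 - 2*a^4 - 15*a^3 + 8*a^2 + 68*a + 48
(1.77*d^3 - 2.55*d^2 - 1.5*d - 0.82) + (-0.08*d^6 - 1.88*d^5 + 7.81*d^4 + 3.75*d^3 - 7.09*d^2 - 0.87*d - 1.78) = -0.08*d^6 - 1.88*d^5 + 7.81*d^4 + 5.52*d^3 - 9.64*d^2 - 2.37*d - 2.6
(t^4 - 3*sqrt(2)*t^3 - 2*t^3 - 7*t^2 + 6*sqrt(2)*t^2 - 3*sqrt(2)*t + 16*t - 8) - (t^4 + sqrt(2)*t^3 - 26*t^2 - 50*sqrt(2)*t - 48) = -4*sqrt(2)*t^3 - 2*t^3 + 6*sqrt(2)*t^2 + 19*t^2 + 16*t + 47*sqrt(2)*t + 40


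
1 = 1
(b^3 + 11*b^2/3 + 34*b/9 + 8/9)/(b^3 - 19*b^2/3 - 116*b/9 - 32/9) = (b + 2)/(b - 8)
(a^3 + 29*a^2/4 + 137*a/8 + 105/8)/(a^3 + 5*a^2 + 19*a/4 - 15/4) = (4*a + 7)/(2*(2*a - 1))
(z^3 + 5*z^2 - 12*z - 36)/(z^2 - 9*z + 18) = (z^2 + 8*z + 12)/(z - 6)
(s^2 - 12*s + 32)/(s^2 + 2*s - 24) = (s - 8)/(s + 6)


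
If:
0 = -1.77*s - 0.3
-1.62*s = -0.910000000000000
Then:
No Solution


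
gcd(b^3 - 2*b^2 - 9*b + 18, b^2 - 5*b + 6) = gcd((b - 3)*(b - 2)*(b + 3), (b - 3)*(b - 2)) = b^2 - 5*b + 6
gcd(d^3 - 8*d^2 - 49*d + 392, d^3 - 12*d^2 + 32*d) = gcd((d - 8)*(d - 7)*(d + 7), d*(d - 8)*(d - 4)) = d - 8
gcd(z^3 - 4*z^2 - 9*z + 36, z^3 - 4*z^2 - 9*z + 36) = z^3 - 4*z^2 - 9*z + 36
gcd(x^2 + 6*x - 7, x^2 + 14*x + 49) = x + 7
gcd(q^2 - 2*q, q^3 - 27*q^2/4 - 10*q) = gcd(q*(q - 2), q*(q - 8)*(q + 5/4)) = q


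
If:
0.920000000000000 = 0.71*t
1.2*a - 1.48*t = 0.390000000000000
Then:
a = 1.92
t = 1.30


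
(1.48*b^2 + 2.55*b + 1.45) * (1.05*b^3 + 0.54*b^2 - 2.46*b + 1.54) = 1.554*b^5 + 3.4767*b^4 - 0.7413*b^3 - 3.2108*b^2 + 0.36*b + 2.233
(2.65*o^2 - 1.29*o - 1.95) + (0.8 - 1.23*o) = 2.65*o^2 - 2.52*o - 1.15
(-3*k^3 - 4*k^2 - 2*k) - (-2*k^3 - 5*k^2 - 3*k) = -k^3 + k^2 + k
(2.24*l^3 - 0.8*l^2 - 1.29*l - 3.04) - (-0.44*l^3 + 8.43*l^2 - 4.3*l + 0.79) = 2.68*l^3 - 9.23*l^2 + 3.01*l - 3.83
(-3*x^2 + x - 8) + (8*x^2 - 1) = 5*x^2 + x - 9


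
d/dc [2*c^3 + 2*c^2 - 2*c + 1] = 6*c^2 + 4*c - 2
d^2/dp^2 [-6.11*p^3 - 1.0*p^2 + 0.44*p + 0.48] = -36.66*p - 2.0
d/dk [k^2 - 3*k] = 2*k - 3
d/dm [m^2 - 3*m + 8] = 2*m - 3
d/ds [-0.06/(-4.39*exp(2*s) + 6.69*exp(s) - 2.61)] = (0.4014 - 0.5268*exp(s))*exp(s)/(4.39*exp(2*s) - 6.69*exp(s) + 2.61)^2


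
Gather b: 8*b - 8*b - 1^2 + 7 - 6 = 0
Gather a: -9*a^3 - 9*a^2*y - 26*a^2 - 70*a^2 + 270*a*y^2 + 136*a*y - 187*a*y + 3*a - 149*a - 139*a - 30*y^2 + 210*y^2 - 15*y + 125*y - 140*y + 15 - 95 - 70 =-9*a^3 + a^2*(-9*y - 96) + a*(270*y^2 - 51*y - 285) + 180*y^2 - 30*y - 150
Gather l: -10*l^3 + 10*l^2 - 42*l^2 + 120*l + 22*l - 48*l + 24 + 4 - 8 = -10*l^3 - 32*l^2 + 94*l + 20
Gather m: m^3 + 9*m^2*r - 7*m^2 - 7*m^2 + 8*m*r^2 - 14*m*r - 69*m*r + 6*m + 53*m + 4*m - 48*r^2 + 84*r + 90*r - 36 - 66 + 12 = m^3 + m^2*(9*r - 14) + m*(8*r^2 - 83*r + 63) - 48*r^2 + 174*r - 90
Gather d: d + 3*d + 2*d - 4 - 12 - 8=6*d - 24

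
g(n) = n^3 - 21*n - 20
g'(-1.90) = -10.17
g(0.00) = -20.00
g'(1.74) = -11.92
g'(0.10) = -20.97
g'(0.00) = -21.00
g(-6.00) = -110.00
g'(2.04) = -8.52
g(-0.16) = -16.64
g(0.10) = -22.10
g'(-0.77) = -19.22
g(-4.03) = -0.82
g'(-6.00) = 87.00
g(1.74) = -51.27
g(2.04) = -54.35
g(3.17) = -54.71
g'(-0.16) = -20.92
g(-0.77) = -4.29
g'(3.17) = 9.15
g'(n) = 3*n^2 - 21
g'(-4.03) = 27.72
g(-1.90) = 13.04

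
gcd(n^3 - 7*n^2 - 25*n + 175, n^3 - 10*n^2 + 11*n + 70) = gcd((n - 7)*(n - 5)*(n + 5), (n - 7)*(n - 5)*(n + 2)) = n^2 - 12*n + 35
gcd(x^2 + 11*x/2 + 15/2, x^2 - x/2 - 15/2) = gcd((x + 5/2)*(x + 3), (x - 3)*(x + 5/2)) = x + 5/2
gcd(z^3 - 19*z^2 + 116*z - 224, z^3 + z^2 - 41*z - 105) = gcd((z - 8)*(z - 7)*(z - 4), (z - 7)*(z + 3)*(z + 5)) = z - 7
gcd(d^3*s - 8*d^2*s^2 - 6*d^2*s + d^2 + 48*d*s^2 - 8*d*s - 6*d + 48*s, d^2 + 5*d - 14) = 1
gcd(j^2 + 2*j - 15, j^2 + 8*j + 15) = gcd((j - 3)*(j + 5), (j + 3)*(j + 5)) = j + 5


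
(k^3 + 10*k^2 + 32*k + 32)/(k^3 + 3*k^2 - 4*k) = (k^2 + 6*k + 8)/(k*(k - 1))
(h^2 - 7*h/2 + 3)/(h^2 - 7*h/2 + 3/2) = (2*h^2 - 7*h + 6)/(2*h^2 - 7*h + 3)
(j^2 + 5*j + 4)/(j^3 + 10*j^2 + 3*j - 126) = (j^2 + 5*j + 4)/(j^3 + 10*j^2 + 3*j - 126)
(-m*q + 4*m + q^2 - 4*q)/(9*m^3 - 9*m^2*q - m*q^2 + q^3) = (q - 4)/(-9*m^2 + q^2)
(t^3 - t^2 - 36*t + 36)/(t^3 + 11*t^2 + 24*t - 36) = (t - 6)/(t + 6)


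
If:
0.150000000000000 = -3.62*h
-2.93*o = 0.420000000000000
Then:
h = -0.04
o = -0.14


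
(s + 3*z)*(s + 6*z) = s^2 + 9*s*z + 18*z^2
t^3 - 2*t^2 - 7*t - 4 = (t - 4)*(t + 1)^2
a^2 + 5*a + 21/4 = (a + 3/2)*(a + 7/2)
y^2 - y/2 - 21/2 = (y - 7/2)*(y + 3)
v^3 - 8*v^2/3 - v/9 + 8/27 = (v - 8/3)*(v - 1/3)*(v + 1/3)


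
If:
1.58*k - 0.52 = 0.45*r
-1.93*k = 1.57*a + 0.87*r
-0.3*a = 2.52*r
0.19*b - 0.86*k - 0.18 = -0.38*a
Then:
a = -0.45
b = 3.41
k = 0.34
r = 0.05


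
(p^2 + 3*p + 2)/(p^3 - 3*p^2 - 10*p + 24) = (p^2 + 3*p + 2)/(p^3 - 3*p^2 - 10*p + 24)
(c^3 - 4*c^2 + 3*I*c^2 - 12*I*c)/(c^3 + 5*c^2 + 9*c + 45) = c*(c - 4)/(c^2 + c*(5 - 3*I) - 15*I)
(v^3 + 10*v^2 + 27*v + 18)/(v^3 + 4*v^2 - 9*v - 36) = (v^2 + 7*v + 6)/(v^2 + v - 12)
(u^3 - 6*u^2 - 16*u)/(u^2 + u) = (u^2 - 6*u - 16)/(u + 1)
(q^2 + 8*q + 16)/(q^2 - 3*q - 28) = (q + 4)/(q - 7)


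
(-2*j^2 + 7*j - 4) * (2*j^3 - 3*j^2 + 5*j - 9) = -4*j^5 + 20*j^4 - 39*j^3 + 65*j^2 - 83*j + 36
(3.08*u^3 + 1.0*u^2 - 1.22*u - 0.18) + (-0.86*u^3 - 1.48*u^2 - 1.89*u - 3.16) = 2.22*u^3 - 0.48*u^2 - 3.11*u - 3.34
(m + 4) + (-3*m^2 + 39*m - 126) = -3*m^2 + 40*m - 122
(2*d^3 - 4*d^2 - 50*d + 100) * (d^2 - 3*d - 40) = 2*d^5 - 10*d^4 - 118*d^3 + 410*d^2 + 1700*d - 4000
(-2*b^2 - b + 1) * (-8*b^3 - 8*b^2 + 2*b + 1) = 16*b^5 + 24*b^4 - 4*b^3 - 12*b^2 + b + 1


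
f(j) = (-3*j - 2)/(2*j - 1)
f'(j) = -2*(-3*j - 2)/(2*j - 1)^2 - 3/(2*j - 1)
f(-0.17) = 1.11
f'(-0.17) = 3.90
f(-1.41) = -0.58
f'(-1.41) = 0.48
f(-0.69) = -0.03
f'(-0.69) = 1.24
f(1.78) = -2.87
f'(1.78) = 1.07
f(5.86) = -1.83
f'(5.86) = 0.06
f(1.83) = -2.82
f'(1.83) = 0.99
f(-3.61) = -1.07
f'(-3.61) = 0.10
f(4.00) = -2.00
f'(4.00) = 0.14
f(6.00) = -1.82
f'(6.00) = 0.06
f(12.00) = -1.65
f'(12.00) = 0.01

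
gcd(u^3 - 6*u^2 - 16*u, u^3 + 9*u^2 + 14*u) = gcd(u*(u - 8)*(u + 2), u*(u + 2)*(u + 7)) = u^2 + 2*u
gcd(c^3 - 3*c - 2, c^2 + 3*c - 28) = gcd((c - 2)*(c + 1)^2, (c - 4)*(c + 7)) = 1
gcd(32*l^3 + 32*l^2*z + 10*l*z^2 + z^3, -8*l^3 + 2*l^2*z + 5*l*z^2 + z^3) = 8*l^2 + 6*l*z + z^2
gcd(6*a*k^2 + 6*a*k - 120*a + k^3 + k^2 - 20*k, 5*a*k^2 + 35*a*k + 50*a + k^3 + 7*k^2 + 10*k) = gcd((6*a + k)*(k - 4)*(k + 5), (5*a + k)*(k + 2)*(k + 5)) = k + 5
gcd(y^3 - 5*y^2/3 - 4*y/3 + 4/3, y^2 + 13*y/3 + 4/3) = 1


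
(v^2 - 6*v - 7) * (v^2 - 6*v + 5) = v^4 - 12*v^3 + 34*v^2 + 12*v - 35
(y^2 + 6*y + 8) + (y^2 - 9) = 2*y^2 + 6*y - 1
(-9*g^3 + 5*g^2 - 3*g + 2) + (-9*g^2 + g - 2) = -9*g^3 - 4*g^2 - 2*g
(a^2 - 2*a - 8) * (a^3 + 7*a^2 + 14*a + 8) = a^5 + 5*a^4 - 8*a^3 - 76*a^2 - 128*a - 64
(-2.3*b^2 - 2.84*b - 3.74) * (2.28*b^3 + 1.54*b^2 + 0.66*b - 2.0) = -5.244*b^5 - 10.0172*b^4 - 14.4188*b^3 - 3.034*b^2 + 3.2116*b + 7.48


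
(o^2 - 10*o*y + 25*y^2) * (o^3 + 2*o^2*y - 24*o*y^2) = o^5 - 8*o^4*y - 19*o^3*y^2 + 290*o^2*y^3 - 600*o*y^4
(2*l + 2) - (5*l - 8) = 10 - 3*l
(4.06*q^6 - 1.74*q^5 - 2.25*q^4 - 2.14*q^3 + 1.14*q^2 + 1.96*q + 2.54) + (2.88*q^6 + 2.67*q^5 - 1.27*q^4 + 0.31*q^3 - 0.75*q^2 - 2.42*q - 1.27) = 6.94*q^6 + 0.93*q^5 - 3.52*q^4 - 1.83*q^3 + 0.39*q^2 - 0.46*q + 1.27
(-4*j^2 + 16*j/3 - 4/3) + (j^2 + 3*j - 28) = -3*j^2 + 25*j/3 - 88/3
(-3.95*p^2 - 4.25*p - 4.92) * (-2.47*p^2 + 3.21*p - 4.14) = 9.7565*p^4 - 2.182*p^3 + 14.8629*p^2 + 1.8018*p + 20.3688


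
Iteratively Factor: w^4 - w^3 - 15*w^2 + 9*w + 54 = (w - 3)*(w^3 + 2*w^2 - 9*w - 18) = (w - 3)*(w + 3)*(w^2 - w - 6) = (w - 3)^2*(w + 3)*(w + 2)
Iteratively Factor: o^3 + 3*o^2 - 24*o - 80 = (o + 4)*(o^2 - o - 20) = (o - 5)*(o + 4)*(o + 4)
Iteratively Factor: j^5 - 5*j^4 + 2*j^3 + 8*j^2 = (j)*(j^4 - 5*j^3 + 2*j^2 + 8*j) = j^2*(j^3 - 5*j^2 + 2*j + 8) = j^2*(j + 1)*(j^2 - 6*j + 8) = j^2*(j - 2)*(j + 1)*(j - 4)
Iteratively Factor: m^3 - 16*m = (m)*(m^2 - 16) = m*(m - 4)*(m + 4)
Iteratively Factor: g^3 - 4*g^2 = (g)*(g^2 - 4*g) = g^2*(g - 4)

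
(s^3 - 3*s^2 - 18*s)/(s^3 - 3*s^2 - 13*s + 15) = s*(s - 6)/(s^2 - 6*s + 5)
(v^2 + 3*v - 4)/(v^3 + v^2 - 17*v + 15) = (v + 4)/(v^2 + 2*v - 15)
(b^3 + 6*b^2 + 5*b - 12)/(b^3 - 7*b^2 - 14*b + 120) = (b^2 + 2*b - 3)/(b^2 - 11*b + 30)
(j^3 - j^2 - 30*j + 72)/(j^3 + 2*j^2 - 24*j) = (j - 3)/j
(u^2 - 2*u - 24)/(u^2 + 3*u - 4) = (u - 6)/(u - 1)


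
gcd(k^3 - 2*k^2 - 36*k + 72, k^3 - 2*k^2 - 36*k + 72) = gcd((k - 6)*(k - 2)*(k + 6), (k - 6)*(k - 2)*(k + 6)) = k^3 - 2*k^2 - 36*k + 72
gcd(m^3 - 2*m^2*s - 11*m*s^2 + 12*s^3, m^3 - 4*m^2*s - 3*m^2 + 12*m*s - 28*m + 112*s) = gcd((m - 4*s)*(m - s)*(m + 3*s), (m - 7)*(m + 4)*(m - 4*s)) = -m + 4*s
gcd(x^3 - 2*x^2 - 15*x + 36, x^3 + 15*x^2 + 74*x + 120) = x + 4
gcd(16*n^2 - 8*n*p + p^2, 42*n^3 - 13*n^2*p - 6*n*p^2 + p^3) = 1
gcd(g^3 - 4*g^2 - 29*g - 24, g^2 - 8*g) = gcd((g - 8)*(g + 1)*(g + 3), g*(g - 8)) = g - 8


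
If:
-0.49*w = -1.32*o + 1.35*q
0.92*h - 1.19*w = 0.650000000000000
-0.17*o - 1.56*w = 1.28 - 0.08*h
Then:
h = 1.29347826086957*w + 0.706521739130435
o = -8.56777493606138*w - 7.19693094629156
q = -8.7403429004452*w - 7.03699914748508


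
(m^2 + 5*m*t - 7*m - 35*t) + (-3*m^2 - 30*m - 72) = -2*m^2 + 5*m*t - 37*m - 35*t - 72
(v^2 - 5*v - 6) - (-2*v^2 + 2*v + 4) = 3*v^2 - 7*v - 10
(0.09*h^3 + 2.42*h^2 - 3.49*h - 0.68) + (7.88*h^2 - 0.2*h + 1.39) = 0.09*h^3 + 10.3*h^2 - 3.69*h + 0.71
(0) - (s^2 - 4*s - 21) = -s^2 + 4*s + 21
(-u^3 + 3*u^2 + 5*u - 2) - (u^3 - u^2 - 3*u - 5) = -2*u^3 + 4*u^2 + 8*u + 3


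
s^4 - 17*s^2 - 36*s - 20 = (s - 5)*(s + 1)*(s + 2)^2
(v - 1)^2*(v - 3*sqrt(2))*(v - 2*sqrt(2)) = v^4 - 5*sqrt(2)*v^3 - 2*v^3 + 13*v^2 + 10*sqrt(2)*v^2 - 24*v - 5*sqrt(2)*v + 12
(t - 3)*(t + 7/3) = t^2 - 2*t/3 - 7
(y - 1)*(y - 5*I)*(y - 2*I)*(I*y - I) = I*y^4 + 7*y^3 - 2*I*y^3 - 14*y^2 - 9*I*y^2 + 7*y + 20*I*y - 10*I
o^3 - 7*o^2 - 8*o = o*(o - 8)*(o + 1)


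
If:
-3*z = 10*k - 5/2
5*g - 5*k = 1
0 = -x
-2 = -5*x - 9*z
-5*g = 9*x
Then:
No Solution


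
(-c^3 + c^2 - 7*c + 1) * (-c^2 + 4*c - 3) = c^5 - 5*c^4 + 14*c^3 - 32*c^2 + 25*c - 3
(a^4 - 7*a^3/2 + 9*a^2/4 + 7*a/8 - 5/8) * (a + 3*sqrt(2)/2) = a^5 - 7*a^4/2 + 3*sqrt(2)*a^4/2 - 21*sqrt(2)*a^3/4 + 9*a^3/4 + 7*a^2/8 + 27*sqrt(2)*a^2/8 - 5*a/8 + 21*sqrt(2)*a/16 - 15*sqrt(2)/16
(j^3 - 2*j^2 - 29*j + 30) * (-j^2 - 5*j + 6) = -j^5 - 3*j^4 + 45*j^3 + 103*j^2 - 324*j + 180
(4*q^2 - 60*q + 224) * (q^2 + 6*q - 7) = 4*q^4 - 36*q^3 - 164*q^2 + 1764*q - 1568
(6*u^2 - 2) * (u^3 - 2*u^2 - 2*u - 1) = 6*u^5 - 12*u^4 - 14*u^3 - 2*u^2 + 4*u + 2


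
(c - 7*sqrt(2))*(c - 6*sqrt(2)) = c^2 - 13*sqrt(2)*c + 84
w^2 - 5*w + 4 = (w - 4)*(w - 1)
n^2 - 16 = (n - 4)*(n + 4)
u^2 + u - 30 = (u - 5)*(u + 6)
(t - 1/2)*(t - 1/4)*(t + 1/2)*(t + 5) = t^4 + 19*t^3/4 - 3*t^2/2 - 19*t/16 + 5/16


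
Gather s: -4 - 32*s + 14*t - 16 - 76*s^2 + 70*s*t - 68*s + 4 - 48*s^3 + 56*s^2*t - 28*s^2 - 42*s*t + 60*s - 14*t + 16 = -48*s^3 + s^2*(56*t - 104) + s*(28*t - 40)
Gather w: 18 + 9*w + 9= 9*w + 27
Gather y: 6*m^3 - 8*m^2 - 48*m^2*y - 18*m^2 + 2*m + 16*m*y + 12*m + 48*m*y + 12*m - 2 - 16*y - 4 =6*m^3 - 26*m^2 + 26*m + y*(-48*m^2 + 64*m - 16) - 6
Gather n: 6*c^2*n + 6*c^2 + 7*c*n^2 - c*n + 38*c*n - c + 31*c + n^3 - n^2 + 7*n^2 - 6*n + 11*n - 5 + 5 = 6*c^2 + 30*c + n^3 + n^2*(7*c + 6) + n*(6*c^2 + 37*c + 5)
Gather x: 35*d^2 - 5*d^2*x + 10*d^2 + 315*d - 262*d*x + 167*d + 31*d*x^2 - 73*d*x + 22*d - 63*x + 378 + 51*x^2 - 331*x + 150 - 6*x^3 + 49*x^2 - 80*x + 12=45*d^2 + 504*d - 6*x^3 + x^2*(31*d + 100) + x*(-5*d^2 - 335*d - 474) + 540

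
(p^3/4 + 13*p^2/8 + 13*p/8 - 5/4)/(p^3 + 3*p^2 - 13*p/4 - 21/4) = (2*p^3 + 13*p^2 + 13*p - 10)/(2*(4*p^3 + 12*p^2 - 13*p - 21))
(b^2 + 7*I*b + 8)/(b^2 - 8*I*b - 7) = (b + 8*I)/(b - 7*I)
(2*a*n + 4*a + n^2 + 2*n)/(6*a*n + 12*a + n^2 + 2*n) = (2*a + n)/(6*a + n)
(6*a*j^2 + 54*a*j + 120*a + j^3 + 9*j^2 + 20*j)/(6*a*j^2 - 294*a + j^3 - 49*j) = (j^2 + 9*j + 20)/(j^2 - 49)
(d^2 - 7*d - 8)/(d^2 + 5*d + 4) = (d - 8)/(d + 4)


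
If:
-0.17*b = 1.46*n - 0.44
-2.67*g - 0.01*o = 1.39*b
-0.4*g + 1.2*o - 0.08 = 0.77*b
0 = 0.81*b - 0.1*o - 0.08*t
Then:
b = 0.104815621056243*t + 0.0087237440218257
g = -0.0547504788665667*t - 0.00480622751165004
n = 0.300354084600198 - 0.0122045586161379*t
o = 0.0490065305555669*t + 0.0706623265767881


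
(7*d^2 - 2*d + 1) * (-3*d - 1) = -21*d^3 - d^2 - d - 1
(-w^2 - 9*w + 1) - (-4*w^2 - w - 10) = 3*w^2 - 8*w + 11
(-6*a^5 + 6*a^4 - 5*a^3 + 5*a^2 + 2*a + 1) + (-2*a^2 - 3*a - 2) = -6*a^5 + 6*a^4 - 5*a^3 + 3*a^2 - a - 1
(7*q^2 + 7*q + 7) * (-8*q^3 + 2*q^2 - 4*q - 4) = -56*q^5 - 42*q^4 - 70*q^3 - 42*q^2 - 56*q - 28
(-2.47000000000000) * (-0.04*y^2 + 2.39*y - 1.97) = 0.0988*y^2 - 5.9033*y + 4.8659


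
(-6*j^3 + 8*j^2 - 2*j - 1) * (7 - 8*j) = 48*j^4 - 106*j^3 + 72*j^2 - 6*j - 7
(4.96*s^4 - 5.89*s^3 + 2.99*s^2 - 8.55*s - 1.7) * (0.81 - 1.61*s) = -7.9856*s^5 + 13.5005*s^4 - 9.5848*s^3 + 16.1874*s^2 - 4.1885*s - 1.377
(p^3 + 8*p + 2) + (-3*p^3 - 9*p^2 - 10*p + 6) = -2*p^3 - 9*p^2 - 2*p + 8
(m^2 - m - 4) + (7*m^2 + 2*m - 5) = 8*m^2 + m - 9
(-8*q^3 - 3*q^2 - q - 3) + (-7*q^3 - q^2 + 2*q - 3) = -15*q^3 - 4*q^2 + q - 6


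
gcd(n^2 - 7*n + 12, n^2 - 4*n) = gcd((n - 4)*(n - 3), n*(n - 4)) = n - 4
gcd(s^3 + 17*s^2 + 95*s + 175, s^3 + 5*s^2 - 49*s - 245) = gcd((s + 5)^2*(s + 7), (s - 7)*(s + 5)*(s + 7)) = s^2 + 12*s + 35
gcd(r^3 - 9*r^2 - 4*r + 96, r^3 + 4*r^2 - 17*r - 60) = r^2 - r - 12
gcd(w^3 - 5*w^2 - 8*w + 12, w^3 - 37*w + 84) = 1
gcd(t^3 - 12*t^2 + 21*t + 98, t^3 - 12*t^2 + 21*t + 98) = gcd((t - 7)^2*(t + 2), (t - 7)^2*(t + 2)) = t^3 - 12*t^2 + 21*t + 98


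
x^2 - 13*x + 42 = (x - 7)*(x - 6)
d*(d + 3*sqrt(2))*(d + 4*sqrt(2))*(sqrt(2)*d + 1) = sqrt(2)*d^4 + 15*d^3 + 31*sqrt(2)*d^2 + 24*d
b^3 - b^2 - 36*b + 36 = (b - 6)*(b - 1)*(b + 6)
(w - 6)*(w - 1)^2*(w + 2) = w^4 - 6*w^3 - 3*w^2 + 20*w - 12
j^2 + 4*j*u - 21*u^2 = (j - 3*u)*(j + 7*u)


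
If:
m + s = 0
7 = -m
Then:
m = -7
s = 7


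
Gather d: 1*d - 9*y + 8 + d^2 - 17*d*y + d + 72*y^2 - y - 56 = d^2 + d*(2 - 17*y) + 72*y^2 - 10*y - 48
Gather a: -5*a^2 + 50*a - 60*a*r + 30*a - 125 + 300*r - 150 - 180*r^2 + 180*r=-5*a^2 + a*(80 - 60*r) - 180*r^2 + 480*r - 275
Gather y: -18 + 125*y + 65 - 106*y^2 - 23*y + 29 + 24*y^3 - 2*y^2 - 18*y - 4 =24*y^3 - 108*y^2 + 84*y + 72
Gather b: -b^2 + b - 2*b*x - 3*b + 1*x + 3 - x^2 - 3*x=-b^2 + b*(-2*x - 2) - x^2 - 2*x + 3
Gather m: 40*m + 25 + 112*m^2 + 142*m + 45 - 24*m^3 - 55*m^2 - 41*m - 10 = -24*m^3 + 57*m^2 + 141*m + 60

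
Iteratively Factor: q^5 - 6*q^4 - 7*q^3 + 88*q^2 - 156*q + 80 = (q - 5)*(q^4 - q^3 - 12*q^2 + 28*q - 16) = (q - 5)*(q - 1)*(q^3 - 12*q + 16) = (q - 5)*(q - 2)*(q - 1)*(q^2 + 2*q - 8) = (q - 5)*(q - 2)*(q - 1)*(q + 4)*(q - 2)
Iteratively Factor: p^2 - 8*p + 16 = (p - 4)*(p - 4)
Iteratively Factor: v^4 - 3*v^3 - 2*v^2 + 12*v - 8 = (v - 2)*(v^3 - v^2 - 4*v + 4) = (v - 2)*(v - 1)*(v^2 - 4) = (v - 2)*(v - 1)*(v + 2)*(v - 2)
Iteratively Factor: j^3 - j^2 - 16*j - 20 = (j + 2)*(j^2 - 3*j - 10) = (j - 5)*(j + 2)*(j + 2)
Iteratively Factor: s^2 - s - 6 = (s + 2)*(s - 3)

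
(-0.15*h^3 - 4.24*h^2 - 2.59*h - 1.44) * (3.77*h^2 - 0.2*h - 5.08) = -0.5655*h^5 - 15.9548*h^4 - 8.1543*h^3 + 16.6284*h^2 + 13.4452*h + 7.3152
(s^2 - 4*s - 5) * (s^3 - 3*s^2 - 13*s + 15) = s^5 - 7*s^4 - 6*s^3 + 82*s^2 + 5*s - 75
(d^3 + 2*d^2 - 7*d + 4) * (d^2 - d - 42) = d^5 + d^4 - 51*d^3 - 73*d^2 + 290*d - 168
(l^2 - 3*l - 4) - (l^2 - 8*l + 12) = 5*l - 16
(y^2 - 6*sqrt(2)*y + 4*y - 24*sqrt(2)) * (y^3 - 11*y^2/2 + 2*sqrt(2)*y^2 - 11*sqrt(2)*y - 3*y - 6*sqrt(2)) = y^5 - 4*sqrt(2)*y^4 - 3*y^4/2 - 49*y^3 + 6*sqrt(2)*y^3 + 24*y^2 + 100*sqrt(2)*y^2 + 48*sqrt(2)*y + 600*y + 288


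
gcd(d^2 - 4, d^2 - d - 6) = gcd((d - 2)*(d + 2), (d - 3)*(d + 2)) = d + 2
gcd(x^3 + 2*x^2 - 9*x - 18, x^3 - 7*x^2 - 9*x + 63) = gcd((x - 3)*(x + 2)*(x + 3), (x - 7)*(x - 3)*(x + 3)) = x^2 - 9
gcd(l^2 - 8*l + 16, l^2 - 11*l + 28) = l - 4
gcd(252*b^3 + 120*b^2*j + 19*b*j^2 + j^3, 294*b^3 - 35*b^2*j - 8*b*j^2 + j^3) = 6*b + j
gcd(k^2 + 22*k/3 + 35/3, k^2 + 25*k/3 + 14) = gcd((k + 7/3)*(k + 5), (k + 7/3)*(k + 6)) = k + 7/3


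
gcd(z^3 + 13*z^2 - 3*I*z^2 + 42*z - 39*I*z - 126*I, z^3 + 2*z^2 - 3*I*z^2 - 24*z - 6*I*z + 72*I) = z^2 + z*(6 - 3*I) - 18*I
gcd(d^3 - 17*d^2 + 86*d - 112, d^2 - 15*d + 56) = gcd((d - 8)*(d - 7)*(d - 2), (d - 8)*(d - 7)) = d^2 - 15*d + 56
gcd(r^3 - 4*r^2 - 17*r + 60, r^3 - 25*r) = r - 5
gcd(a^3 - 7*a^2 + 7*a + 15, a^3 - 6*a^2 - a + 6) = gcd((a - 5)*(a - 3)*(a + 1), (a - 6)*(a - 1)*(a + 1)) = a + 1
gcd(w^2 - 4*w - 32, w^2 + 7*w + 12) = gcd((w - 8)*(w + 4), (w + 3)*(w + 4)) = w + 4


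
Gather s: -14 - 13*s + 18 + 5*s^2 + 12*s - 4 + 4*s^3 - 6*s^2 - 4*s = 4*s^3 - s^2 - 5*s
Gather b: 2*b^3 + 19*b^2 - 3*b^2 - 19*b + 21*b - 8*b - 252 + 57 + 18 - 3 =2*b^3 + 16*b^2 - 6*b - 180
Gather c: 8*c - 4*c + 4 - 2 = 4*c + 2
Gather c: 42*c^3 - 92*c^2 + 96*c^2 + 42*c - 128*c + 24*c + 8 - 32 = 42*c^3 + 4*c^2 - 62*c - 24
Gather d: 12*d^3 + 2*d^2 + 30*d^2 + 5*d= 12*d^3 + 32*d^2 + 5*d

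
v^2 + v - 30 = (v - 5)*(v + 6)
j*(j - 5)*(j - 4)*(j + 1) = j^4 - 8*j^3 + 11*j^2 + 20*j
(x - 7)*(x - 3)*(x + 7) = x^3 - 3*x^2 - 49*x + 147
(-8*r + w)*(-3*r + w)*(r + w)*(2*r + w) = 48*r^4 + 50*r^3*w - 7*r^2*w^2 - 8*r*w^3 + w^4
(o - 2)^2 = o^2 - 4*o + 4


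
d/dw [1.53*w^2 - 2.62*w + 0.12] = 3.06*w - 2.62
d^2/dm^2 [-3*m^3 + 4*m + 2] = -18*m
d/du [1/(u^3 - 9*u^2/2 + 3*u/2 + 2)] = 6*(-2*u^2 + 6*u - 1)/(2*u^3 - 9*u^2 + 3*u + 4)^2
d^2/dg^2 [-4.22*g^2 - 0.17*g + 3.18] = -8.44000000000000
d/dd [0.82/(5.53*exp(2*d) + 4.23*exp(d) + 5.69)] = (-9.0692*exp(d) - 3.4686)*exp(d)/(5.53*exp(2*d) + 4.23*exp(d) + 5.69)^2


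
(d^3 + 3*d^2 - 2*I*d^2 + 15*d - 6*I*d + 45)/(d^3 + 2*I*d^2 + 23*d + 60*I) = (d + 3)/(d + 4*I)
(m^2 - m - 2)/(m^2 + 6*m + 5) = (m - 2)/(m + 5)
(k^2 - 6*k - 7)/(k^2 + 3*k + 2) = (k - 7)/(k + 2)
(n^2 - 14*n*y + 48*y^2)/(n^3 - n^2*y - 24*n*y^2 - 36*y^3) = (n - 8*y)/(n^2 + 5*n*y + 6*y^2)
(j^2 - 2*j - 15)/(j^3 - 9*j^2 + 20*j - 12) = (j^2 - 2*j - 15)/(j^3 - 9*j^2 + 20*j - 12)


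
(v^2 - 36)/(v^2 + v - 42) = (v + 6)/(v + 7)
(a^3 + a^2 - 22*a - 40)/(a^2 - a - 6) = (a^2 - a - 20)/(a - 3)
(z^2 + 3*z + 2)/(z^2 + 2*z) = (z + 1)/z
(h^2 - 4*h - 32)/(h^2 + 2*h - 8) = (h - 8)/(h - 2)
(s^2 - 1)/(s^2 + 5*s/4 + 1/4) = 4*(s - 1)/(4*s + 1)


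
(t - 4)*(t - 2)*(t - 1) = t^3 - 7*t^2 + 14*t - 8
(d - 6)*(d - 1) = d^2 - 7*d + 6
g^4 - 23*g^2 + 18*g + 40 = (g - 4)*(g - 2)*(g + 1)*(g + 5)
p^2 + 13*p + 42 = (p + 6)*(p + 7)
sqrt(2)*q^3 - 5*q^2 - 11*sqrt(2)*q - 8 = (q - 4*sqrt(2))*(q + sqrt(2))*(sqrt(2)*q + 1)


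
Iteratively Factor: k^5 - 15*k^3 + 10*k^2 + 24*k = (k - 3)*(k^4 + 3*k^3 - 6*k^2 - 8*k) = (k - 3)*(k + 4)*(k^3 - k^2 - 2*k) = (k - 3)*(k - 2)*(k + 4)*(k^2 + k) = k*(k - 3)*(k - 2)*(k + 4)*(k + 1)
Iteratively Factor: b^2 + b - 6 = (b + 3)*(b - 2)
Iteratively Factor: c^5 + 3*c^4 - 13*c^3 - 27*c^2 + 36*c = (c - 3)*(c^4 + 6*c^3 + 5*c^2 - 12*c) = (c - 3)*(c - 1)*(c^3 + 7*c^2 + 12*c) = (c - 3)*(c - 1)*(c + 3)*(c^2 + 4*c) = c*(c - 3)*(c - 1)*(c + 3)*(c + 4)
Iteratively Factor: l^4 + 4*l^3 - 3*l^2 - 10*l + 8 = (l - 1)*(l^3 + 5*l^2 + 2*l - 8) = (l - 1)*(l + 4)*(l^2 + l - 2) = (l - 1)^2*(l + 4)*(l + 2)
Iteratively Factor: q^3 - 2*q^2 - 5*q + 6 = (q - 1)*(q^2 - q - 6) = (q - 3)*(q - 1)*(q + 2)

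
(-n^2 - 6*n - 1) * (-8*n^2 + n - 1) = 8*n^4 + 47*n^3 + 3*n^2 + 5*n + 1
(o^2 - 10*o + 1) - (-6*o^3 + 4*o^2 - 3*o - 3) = 6*o^3 - 3*o^2 - 7*o + 4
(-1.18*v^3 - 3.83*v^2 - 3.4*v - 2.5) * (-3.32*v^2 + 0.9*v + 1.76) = 3.9176*v^5 + 11.6536*v^4 + 5.7642*v^3 - 1.5008*v^2 - 8.234*v - 4.4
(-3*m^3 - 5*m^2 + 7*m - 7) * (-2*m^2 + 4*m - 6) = 6*m^5 - 2*m^4 - 16*m^3 + 72*m^2 - 70*m + 42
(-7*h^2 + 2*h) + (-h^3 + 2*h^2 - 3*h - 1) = -h^3 - 5*h^2 - h - 1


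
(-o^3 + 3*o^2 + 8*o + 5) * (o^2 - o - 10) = -o^5 + 4*o^4 + 15*o^3 - 33*o^2 - 85*o - 50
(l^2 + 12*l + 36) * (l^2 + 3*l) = l^4 + 15*l^3 + 72*l^2 + 108*l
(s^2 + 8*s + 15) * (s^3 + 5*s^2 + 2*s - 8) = s^5 + 13*s^4 + 57*s^3 + 83*s^2 - 34*s - 120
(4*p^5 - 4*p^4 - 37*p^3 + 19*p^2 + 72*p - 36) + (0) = 4*p^5 - 4*p^4 - 37*p^3 + 19*p^2 + 72*p - 36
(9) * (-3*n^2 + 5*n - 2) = -27*n^2 + 45*n - 18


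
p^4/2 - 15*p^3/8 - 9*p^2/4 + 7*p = p*(p/2 + 1)*(p - 4)*(p - 7/4)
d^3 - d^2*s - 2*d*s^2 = d*(d - 2*s)*(d + s)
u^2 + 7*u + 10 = (u + 2)*(u + 5)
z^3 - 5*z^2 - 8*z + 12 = (z - 6)*(z - 1)*(z + 2)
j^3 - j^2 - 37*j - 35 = (j - 7)*(j + 1)*(j + 5)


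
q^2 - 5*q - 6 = (q - 6)*(q + 1)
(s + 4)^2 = s^2 + 8*s + 16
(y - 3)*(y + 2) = y^2 - y - 6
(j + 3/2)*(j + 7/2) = j^2 + 5*j + 21/4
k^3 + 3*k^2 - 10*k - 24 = (k - 3)*(k + 2)*(k + 4)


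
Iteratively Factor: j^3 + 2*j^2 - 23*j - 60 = (j + 4)*(j^2 - 2*j - 15) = (j + 3)*(j + 4)*(j - 5)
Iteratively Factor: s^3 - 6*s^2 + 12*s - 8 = (s - 2)*(s^2 - 4*s + 4) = (s - 2)^2*(s - 2)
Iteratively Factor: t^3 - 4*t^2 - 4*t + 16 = (t + 2)*(t^2 - 6*t + 8) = (t - 4)*(t + 2)*(t - 2)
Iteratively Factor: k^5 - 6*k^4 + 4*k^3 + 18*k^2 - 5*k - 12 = (k + 1)*(k^4 - 7*k^3 + 11*k^2 + 7*k - 12) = (k - 1)*(k + 1)*(k^3 - 6*k^2 + 5*k + 12) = (k - 3)*(k - 1)*(k + 1)*(k^2 - 3*k - 4) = (k - 4)*(k - 3)*(k - 1)*(k + 1)*(k + 1)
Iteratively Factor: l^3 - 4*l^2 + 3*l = (l - 3)*(l^2 - l) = (l - 3)*(l - 1)*(l)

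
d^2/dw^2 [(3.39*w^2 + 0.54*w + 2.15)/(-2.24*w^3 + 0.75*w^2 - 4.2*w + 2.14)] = (-34.019328*w^6 - 16.257024*w^5 + 67.34784*w^4 - 181.516116*w^3 - 127.036278*w^2 - 16.00224*w - 109.707228)/(11.239424*w^9 - 11.2896*w^8 + 67.00176*w^7 - 74.970867*w^6 + 147.1995*w^5 - 164.09997*w^4 + 145.308912*w^3 - 123.5529*w^2 + 57.70296*w - 9.800344)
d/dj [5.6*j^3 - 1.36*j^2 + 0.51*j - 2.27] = 16.8*j^2 - 2.72*j + 0.51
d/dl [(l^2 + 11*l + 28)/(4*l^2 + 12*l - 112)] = -2/(l^2 - 8*l + 16)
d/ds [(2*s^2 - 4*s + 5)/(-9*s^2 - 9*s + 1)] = (-54*s^2 + 94*s + 41)/(81*s^4 + 162*s^3 + 63*s^2 - 18*s + 1)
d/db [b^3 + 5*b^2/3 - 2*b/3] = 3*b^2 + 10*b/3 - 2/3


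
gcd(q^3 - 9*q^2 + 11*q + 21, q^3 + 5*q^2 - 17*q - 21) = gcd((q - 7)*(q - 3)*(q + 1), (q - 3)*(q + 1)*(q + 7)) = q^2 - 2*q - 3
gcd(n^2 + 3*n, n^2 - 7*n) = n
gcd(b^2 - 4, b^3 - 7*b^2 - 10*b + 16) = b + 2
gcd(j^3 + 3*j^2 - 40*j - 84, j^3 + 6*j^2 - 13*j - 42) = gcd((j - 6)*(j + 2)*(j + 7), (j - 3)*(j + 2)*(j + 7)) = j^2 + 9*j + 14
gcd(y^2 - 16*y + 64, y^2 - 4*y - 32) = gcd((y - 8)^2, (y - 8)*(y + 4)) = y - 8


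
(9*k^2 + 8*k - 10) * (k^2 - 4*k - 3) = 9*k^4 - 28*k^3 - 69*k^2 + 16*k + 30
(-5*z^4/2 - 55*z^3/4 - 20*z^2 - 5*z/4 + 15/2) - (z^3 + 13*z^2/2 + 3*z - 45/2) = -5*z^4/2 - 59*z^3/4 - 53*z^2/2 - 17*z/4 + 30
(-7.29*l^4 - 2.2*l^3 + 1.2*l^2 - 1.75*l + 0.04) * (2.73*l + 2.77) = -19.9017*l^5 - 26.1993*l^4 - 2.818*l^3 - 1.4535*l^2 - 4.7383*l + 0.1108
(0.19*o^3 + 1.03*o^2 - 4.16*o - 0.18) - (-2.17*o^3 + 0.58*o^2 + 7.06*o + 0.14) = 2.36*o^3 + 0.45*o^2 - 11.22*o - 0.32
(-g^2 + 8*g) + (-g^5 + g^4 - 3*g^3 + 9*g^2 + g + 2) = -g^5 + g^4 - 3*g^3 + 8*g^2 + 9*g + 2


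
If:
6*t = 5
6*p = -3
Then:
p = -1/2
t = 5/6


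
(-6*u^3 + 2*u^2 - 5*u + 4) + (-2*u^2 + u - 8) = -6*u^3 - 4*u - 4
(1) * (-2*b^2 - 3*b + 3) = -2*b^2 - 3*b + 3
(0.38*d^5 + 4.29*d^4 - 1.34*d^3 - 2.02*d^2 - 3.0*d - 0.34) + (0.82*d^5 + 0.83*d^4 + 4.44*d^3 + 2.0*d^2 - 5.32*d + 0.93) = 1.2*d^5 + 5.12*d^4 + 3.1*d^3 - 0.02*d^2 - 8.32*d + 0.59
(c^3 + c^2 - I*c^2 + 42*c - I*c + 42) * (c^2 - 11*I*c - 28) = c^5 + c^4 - 12*I*c^4 + 3*c^3 - 12*I*c^3 + 3*c^2 - 434*I*c^2 - 1176*c - 434*I*c - 1176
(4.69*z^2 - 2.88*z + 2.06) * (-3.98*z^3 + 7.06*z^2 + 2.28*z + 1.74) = -18.6662*z^5 + 44.5738*z^4 - 17.8384*z^3 + 16.1378*z^2 - 0.3144*z + 3.5844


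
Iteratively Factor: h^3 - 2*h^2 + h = (h)*(h^2 - 2*h + 1) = h*(h - 1)*(h - 1)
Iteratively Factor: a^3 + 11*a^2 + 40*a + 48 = (a + 4)*(a^2 + 7*a + 12) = (a + 4)^2*(a + 3)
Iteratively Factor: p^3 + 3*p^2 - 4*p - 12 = (p - 2)*(p^2 + 5*p + 6) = (p - 2)*(p + 2)*(p + 3)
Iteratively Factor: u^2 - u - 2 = (u + 1)*(u - 2)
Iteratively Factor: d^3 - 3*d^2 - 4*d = (d - 4)*(d^2 + d) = d*(d - 4)*(d + 1)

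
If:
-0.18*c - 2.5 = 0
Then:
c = -13.89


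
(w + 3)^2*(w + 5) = w^3 + 11*w^2 + 39*w + 45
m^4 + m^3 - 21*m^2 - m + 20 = (m - 4)*(m - 1)*(m + 1)*(m + 5)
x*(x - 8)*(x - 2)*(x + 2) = x^4 - 8*x^3 - 4*x^2 + 32*x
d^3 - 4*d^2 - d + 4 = (d - 4)*(d - 1)*(d + 1)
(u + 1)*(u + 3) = u^2 + 4*u + 3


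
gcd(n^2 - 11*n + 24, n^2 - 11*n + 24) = n^2 - 11*n + 24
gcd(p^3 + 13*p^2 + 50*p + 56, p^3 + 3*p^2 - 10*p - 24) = p^2 + 6*p + 8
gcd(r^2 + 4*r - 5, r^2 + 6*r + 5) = r + 5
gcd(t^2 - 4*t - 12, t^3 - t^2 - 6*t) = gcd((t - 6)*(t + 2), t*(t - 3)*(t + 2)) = t + 2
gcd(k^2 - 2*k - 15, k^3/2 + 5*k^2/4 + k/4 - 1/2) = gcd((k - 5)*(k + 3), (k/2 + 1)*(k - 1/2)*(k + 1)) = 1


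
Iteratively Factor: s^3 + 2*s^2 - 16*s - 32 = (s + 4)*(s^2 - 2*s - 8) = (s - 4)*(s + 4)*(s + 2)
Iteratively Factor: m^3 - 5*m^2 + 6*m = (m - 3)*(m^2 - 2*m) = (m - 3)*(m - 2)*(m)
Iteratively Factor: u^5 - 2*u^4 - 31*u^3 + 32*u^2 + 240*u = (u - 4)*(u^4 + 2*u^3 - 23*u^2 - 60*u) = u*(u - 4)*(u^3 + 2*u^2 - 23*u - 60) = u*(u - 5)*(u - 4)*(u^2 + 7*u + 12) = u*(u - 5)*(u - 4)*(u + 4)*(u + 3)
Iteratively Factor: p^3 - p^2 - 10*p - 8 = (p + 2)*(p^2 - 3*p - 4) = (p + 1)*(p + 2)*(p - 4)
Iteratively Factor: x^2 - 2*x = (x)*(x - 2)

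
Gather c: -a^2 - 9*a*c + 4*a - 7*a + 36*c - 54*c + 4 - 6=-a^2 - 3*a + c*(-9*a - 18) - 2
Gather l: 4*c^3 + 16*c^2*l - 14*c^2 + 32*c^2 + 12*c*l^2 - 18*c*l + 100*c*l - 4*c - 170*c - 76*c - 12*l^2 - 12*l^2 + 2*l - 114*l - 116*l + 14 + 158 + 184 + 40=4*c^3 + 18*c^2 - 250*c + l^2*(12*c - 24) + l*(16*c^2 + 82*c - 228) + 396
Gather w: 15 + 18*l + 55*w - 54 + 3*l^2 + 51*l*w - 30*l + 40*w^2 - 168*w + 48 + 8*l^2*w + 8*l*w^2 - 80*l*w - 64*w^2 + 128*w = 3*l^2 - 12*l + w^2*(8*l - 24) + w*(8*l^2 - 29*l + 15) + 9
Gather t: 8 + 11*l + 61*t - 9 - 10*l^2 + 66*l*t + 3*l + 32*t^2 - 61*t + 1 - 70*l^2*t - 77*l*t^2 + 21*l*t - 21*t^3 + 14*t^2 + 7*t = -10*l^2 + 14*l - 21*t^3 + t^2*(46 - 77*l) + t*(-70*l^2 + 87*l + 7)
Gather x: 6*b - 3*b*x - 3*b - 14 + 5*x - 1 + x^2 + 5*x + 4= 3*b + x^2 + x*(10 - 3*b) - 11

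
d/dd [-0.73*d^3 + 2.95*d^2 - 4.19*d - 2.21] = -2.19*d^2 + 5.9*d - 4.19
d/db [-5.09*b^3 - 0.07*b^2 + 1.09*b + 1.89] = -15.27*b^2 - 0.14*b + 1.09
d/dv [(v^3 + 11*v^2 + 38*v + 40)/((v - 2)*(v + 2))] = (v^2 - 4*v - 38)/(v^2 - 4*v + 4)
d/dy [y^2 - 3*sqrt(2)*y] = 2*y - 3*sqrt(2)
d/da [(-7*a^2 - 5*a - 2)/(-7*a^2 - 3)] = (-35*a^2 + 14*a + 15)/(49*a^4 + 42*a^2 + 9)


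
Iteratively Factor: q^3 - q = (q)*(q^2 - 1) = q*(q + 1)*(q - 1)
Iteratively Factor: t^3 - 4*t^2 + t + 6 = (t + 1)*(t^2 - 5*t + 6) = (t - 2)*(t + 1)*(t - 3)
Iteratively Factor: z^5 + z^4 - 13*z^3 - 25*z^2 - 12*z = (z + 1)*(z^4 - 13*z^2 - 12*z) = z*(z + 1)*(z^3 - 13*z - 12) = z*(z + 1)^2*(z^2 - z - 12) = z*(z + 1)^2*(z + 3)*(z - 4)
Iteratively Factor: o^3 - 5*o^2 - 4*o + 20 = (o - 5)*(o^2 - 4) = (o - 5)*(o + 2)*(o - 2)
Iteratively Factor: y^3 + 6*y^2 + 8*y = (y + 4)*(y^2 + 2*y) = (y + 2)*(y + 4)*(y)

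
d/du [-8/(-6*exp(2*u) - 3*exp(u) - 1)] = (-96*exp(u) - 24)*exp(u)/(6*exp(2*u) + 3*exp(u) + 1)^2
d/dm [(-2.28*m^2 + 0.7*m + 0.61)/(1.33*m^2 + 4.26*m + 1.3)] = (-10.6438*m^2 - 7.5506*m - 1.6886)/(1.7689*m^4 + 11.3316*m^3 + 21.6056*m^2 + 11.076*m + 1.69)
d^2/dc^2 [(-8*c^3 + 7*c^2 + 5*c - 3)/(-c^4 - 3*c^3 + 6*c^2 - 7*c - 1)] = 2*(8*c^9 - 21*c^8 + 51*c^7 - 443*c^6 - 216*c^5 + 756*c^4 - 122*c^3 + 627*c^2 - 471*c + 193)/(c^12 + 9*c^11 + 9*c^10 - 60*c^9 + 75*c^8 + 279*c^7 - 834*c^6 + 1131*c^5 - 645*c^4 + 100*c^3 + 129*c^2 + 21*c + 1)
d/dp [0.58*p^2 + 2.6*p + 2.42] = 1.16*p + 2.6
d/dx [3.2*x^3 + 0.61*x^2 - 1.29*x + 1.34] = 9.6*x^2 + 1.22*x - 1.29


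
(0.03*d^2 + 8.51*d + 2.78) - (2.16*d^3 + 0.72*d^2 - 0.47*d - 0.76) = -2.16*d^3 - 0.69*d^2 + 8.98*d + 3.54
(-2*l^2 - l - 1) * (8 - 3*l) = 6*l^3 - 13*l^2 - 5*l - 8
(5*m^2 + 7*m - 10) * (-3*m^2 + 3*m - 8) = -15*m^4 - 6*m^3 + 11*m^2 - 86*m + 80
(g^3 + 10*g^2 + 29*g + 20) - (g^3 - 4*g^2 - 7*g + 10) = 14*g^2 + 36*g + 10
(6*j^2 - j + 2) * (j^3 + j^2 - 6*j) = 6*j^5 + 5*j^4 - 35*j^3 + 8*j^2 - 12*j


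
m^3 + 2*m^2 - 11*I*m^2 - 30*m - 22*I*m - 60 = (m + 2)*(m - 6*I)*(m - 5*I)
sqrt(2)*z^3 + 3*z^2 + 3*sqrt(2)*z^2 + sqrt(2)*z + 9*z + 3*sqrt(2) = (z + 3)*(z + sqrt(2))*(sqrt(2)*z + 1)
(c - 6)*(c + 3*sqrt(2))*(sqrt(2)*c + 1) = sqrt(2)*c^3 - 6*sqrt(2)*c^2 + 7*c^2 - 42*c + 3*sqrt(2)*c - 18*sqrt(2)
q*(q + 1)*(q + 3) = q^3 + 4*q^2 + 3*q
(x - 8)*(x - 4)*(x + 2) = x^3 - 10*x^2 + 8*x + 64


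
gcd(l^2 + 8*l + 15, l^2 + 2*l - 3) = l + 3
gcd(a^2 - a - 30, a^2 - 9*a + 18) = a - 6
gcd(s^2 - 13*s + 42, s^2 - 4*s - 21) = s - 7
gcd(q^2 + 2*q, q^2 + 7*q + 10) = q + 2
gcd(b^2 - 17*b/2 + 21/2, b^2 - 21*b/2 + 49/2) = b - 7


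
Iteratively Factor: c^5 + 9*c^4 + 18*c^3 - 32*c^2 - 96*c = (c + 4)*(c^4 + 5*c^3 - 2*c^2 - 24*c) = (c - 2)*(c + 4)*(c^3 + 7*c^2 + 12*c) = (c - 2)*(c + 4)^2*(c^2 + 3*c) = c*(c - 2)*(c + 4)^2*(c + 3)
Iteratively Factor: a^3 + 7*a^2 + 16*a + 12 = (a + 2)*(a^2 + 5*a + 6) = (a + 2)*(a + 3)*(a + 2)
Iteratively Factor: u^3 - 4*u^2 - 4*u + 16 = (u + 2)*(u^2 - 6*u + 8) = (u - 4)*(u + 2)*(u - 2)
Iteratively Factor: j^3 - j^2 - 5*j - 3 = (j - 3)*(j^2 + 2*j + 1) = (j - 3)*(j + 1)*(j + 1)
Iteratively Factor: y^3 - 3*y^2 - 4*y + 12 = (y + 2)*(y^2 - 5*y + 6) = (y - 2)*(y + 2)*(y - 3)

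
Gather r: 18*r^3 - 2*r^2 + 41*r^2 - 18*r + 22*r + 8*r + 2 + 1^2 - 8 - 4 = 18*r^3 + 39*r^2 + 12*r - 9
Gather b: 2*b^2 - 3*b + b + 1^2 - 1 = 2*b^2 - 2*b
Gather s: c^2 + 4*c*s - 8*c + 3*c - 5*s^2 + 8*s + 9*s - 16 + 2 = c^2 - 5*c - 5*s^2 + s*(4*c + 17) - 14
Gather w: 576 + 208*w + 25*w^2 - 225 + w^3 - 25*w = w^3 + 25*w^2 + 183*w + 351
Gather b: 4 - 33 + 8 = -21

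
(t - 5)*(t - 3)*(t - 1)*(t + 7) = t^4 - 2*t^3 - 40*t^2 + 146*t - 105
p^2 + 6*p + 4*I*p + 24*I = (p + 6)*(p + 4*I)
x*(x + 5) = x^2 + 5*x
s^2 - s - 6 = (s - 3)*(s + 2)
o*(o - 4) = o^2 - 4*o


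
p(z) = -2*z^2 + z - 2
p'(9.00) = -35.00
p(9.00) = -155.00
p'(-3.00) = 13.00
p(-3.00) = -23.00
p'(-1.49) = 6.96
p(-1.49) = -7.93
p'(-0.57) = 3.28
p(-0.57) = -3.22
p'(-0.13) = 1.52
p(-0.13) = -2.16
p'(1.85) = -6.40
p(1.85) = -7.00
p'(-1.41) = 6.64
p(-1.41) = -7.39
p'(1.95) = -6.80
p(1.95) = -7.66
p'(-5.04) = 21.16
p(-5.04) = -57.84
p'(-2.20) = 9.80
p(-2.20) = -13.88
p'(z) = 1 - 4*z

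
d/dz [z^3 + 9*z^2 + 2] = 3*z*(z + 6)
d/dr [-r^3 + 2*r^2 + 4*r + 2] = -3*r^2 + 4*r + 4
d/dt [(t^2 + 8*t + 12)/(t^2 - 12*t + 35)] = 2*(-10*t^2 + 23*t + 212)/(t^4 - 24*t^3 + 214*t^2 - 840*t + 1225)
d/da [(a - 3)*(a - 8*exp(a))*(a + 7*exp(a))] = -a^2*exp(a) + 3*a^2 - 112*a*exp(2*a) + a*exp(a) - 6*a + 280*exp(2*a) + 3*exp(a)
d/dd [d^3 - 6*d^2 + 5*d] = 3*d^2 - 12*d + 5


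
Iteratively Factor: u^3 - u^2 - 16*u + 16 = (u - 1)*(u^2 - 16) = (u - 1)*(u + 4)*(u - 4)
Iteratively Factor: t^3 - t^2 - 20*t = (t)*(t^2 - t - 20) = t*(t - 5)*(t + 4)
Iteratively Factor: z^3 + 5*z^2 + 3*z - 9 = (z + 3)*(z^2 + 2*z - 3) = (z + 3)^2*(z - 1)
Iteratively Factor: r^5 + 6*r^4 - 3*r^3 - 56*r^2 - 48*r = (r)*(r^4 + 6*r^3 - 3*r^2 - 56*r - 48) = r*(r - 3)*(r^3 + 9*r^2 + 24*r + 16) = r*(r - 3)*(r + 4)*(r^2 + 5*r + 4) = r*(r - 3)*(r + 4)^2*(r + 1)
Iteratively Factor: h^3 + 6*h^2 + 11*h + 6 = (h + 1)*(h^2 + 5*h + 6) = (h + 1)*(h + 2)*(h + 3)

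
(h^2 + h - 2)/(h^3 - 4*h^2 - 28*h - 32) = (h - 1)/(h^2 - 6*h - 16)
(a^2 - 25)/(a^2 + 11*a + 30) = (a - 5)/(a + 6)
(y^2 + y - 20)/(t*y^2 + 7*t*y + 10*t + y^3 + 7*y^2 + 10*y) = (y - 4)/(t*y + 2*t + y^2 + 2*y)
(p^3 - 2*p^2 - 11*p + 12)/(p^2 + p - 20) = (p^2 + 2*p - 3)/(p + 5)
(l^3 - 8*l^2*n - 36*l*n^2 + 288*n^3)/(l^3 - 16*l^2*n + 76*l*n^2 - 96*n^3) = (l + 6*n)/(l - 2*n)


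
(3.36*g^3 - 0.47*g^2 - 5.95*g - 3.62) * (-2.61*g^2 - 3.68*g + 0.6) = -8.7696*g^5 - 11.1381*g^4 + 19.2751*g^3 + 31.0622*g^2 + 9.7516*g - 2.172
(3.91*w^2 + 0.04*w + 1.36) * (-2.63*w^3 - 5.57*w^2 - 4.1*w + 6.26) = -10.2833*w^5 - 21.8839*w^4 - 19.8306*w^3 + 16.7374*w^2 - 5.3256*w + 8.5136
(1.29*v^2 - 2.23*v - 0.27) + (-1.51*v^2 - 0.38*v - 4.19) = -0.22*v^2 - 2.61*v - 4.46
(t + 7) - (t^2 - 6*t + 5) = -t^2 + 7*t + 2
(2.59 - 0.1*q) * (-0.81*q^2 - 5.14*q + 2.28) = 0.081*q^3 - 1.5839*q^2 - 13.5406*q + 5.9052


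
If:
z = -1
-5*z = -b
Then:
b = -5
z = -1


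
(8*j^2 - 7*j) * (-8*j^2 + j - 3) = -64*j^4 + 64*j^3 - 31*j^2 + 21*j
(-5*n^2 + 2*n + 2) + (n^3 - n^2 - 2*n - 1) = n^3 - 6*n^2 + 1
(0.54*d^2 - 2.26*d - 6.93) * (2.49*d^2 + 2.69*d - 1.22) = 1.3446*d^4 - 4.1748*d^3 - 23.9939*d^2 - 15.8845*d + 8.4546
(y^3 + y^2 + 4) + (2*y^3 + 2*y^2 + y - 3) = 3*y^3 + 3*y^2 + y + 1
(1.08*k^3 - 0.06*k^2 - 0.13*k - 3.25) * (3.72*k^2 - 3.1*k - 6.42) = 4.0176*k^5 - 3.5712*k^4 - 7.2312*k^3 - 11.3018*k^2 + 10.9096*k + 20.865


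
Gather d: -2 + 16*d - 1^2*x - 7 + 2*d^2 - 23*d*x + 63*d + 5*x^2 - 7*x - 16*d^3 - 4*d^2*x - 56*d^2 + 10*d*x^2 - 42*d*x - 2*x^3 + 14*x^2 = -16*d^3 + d^2*(-4*x - 54) + d*(10*x^2 - 65*x + 79) - 2*x^3 + 19*x^2 - 8*x - 9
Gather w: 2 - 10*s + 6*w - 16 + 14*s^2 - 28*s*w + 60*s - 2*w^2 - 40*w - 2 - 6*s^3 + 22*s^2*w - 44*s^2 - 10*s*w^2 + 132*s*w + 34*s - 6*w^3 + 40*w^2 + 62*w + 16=-6*s^3 - 30*s^2 + 84*s - 6*w^3 + w^2*(38 - 10*s) + w*(22*s^2 + 104*s + 28)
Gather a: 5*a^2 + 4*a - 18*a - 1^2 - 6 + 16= 5*a^2 - 14*a + 9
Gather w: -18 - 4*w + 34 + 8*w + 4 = 4*w + 20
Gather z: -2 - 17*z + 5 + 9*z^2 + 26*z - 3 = 9*z^2 + 9*z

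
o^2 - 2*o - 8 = (o - 4)*(o + 2)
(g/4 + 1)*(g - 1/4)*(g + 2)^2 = g^4/4 + 31*g^3/16 + 9*g^2/2 + 11*g/4 - 1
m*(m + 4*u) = m^2 + 4*m*u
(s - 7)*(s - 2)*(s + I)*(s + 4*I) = s^4 - 9*s^3 + 5*I*s^3 + 10*s^2 - 45*I*s^2 + 36*s + 70*I*s - 56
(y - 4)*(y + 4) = y^2 - 16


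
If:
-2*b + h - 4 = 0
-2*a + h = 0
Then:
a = h/2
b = h/2 - 2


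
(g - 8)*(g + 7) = g^2 - g - 56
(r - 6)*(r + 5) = r^2 - r - 30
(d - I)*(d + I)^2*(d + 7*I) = d^4 + 8*I*d^3 - 6*d^2 + 8*I*d - 7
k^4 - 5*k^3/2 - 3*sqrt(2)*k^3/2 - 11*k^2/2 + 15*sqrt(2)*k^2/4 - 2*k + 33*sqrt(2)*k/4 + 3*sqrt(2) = (k - 4)*(k + 1/2)*(k + 1)*(k - 3*sqrt(2)/2)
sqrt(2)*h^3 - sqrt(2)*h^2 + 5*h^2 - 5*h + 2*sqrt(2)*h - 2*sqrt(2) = (h - 1)*(h + 2*sqrt(2))*(sqrt(2)*h + 1)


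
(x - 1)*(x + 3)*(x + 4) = x^3 + 6*x^2 + 5*x - 12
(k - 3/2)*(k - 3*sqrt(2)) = k^2 - 3*sqrt(2)*k - 3*k/2 + 9*sqrt(2)/2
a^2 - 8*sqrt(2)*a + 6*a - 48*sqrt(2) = (a + 6)*(a - 8*sqrt(2))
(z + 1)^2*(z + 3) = z^3 + 5*z^2 + 7*z + 3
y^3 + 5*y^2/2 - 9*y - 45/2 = (y - 3)*(y + 5/2)*(y + 3)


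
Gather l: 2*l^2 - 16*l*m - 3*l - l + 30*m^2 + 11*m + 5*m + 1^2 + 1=2*l^2 + l*(-16*m - 4) + 30*m^2 + 16*m + 2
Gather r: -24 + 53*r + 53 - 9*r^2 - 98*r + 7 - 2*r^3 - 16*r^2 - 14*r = -2*r^3 - 25*r^2 - 59*r + 36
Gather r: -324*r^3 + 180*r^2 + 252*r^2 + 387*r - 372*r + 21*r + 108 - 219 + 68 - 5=-324*r^3 + 432*r^2 + 36*r - 48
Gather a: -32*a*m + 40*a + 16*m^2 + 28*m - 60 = a*(40 - 32*m) + 16*m^2 + 28*m - 60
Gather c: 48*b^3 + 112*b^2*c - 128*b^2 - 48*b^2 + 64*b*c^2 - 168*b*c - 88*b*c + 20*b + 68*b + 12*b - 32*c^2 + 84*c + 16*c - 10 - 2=48*b^3 - 176*b^2 + 100*b + c^2*(64*b - 32) + c*(112*b^2 - 256*b + 100) - 12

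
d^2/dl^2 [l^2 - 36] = 2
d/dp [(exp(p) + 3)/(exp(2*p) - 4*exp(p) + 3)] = (-2*(exp(p) - 2)*(exp(p) + 3) + exp(2*p) - 4*exp(p) + 3)*exp(p)/(exp(2*p) - 4*exp(p) + 3)^2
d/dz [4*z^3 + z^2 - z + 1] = 12*z^2 + 2*z - 1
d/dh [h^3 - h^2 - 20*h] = 3*h^2 - 2*h - 20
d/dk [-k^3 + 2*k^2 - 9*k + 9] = -3*k^2 + 4*k - 9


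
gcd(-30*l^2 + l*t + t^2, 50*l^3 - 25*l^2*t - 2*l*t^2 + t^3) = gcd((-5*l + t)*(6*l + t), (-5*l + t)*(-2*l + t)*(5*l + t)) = -5*l + t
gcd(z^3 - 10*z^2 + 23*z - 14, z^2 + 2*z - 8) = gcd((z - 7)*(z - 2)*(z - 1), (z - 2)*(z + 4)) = z - 2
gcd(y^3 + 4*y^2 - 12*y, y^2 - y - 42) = y + 6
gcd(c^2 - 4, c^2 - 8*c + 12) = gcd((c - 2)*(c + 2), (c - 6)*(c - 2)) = c - 2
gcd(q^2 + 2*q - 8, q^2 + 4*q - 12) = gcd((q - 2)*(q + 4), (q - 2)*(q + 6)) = q - 2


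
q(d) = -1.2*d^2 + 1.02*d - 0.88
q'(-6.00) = 15.42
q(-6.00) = -50.20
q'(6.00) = -13.38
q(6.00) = -37.96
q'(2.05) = -3.90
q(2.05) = -3.83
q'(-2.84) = 7.84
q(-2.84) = -13.46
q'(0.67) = -0.59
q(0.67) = -0.74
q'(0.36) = 0.16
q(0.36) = -0.67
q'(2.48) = -4.93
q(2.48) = -5.73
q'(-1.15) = 3.78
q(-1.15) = -3.64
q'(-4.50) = 11.82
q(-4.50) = -29.77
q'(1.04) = -1.48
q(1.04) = -1.12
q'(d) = 1.02 - 2.4*d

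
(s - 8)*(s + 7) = s^2 - s - 56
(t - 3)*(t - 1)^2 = t^3 - 5*t^2 + 7*t - 3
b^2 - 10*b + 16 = (b - 8)*(b - 2)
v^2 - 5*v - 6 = (v - 6)*(v + 1)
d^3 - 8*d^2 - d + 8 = (d - 8)*(d - 1)*(d + 1)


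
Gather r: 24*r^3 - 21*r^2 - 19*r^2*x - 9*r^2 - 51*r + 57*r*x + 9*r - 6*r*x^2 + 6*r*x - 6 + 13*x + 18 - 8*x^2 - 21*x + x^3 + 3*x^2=24*r^3 + r^2*(-19*x - 30) + r*(-6*x^2 + 63*x - 42) + x^3 - 5*x^2 - 8*x + 12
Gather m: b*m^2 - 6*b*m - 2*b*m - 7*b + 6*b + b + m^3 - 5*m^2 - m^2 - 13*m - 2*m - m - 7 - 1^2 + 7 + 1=m^3 + m^2*(b - 6) + m*(-8*b - 16)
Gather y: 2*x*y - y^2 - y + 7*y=-y^2 + y*(2*x + 6)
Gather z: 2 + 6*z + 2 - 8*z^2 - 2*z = -8*z^2 + 4*z + 4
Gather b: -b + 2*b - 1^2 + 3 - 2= b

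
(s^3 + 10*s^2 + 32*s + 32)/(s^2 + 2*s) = s + 8 + 16/s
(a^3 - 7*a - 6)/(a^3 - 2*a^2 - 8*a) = (a^2 - 2*a - 3)/(a*(a - 4))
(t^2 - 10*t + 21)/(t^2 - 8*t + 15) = (t - 7)/(t - 5)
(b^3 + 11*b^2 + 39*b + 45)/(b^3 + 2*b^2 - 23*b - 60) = (b^2 + 8*b + 15)/(b^2 - b - 20)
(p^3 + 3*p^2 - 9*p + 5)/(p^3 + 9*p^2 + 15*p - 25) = (p - 1)/(p + 5)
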